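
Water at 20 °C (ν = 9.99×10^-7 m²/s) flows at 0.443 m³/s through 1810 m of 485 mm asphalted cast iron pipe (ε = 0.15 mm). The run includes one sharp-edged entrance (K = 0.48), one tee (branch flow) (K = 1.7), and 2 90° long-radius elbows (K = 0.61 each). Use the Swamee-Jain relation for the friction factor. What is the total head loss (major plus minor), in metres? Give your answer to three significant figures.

H_L ≈ 18.2 m

V = 4Q/(πD²) = 2.398 m/s; V²/2g = 0.2931 m
Re = 1.16×10^6, ε/D = 3.09×10^-4 → f = 0.01574 (Swamee-Jain)
Major: h_f = f(L/D)·V²/2g = 0.01574·3732·0.2931 = 17.22 m
Minor: ΣK = 3.40; h_m = ΣK·V²/2g = 0.9964 m
Total H_L = 17.22 + 0.9964 = 18.21 m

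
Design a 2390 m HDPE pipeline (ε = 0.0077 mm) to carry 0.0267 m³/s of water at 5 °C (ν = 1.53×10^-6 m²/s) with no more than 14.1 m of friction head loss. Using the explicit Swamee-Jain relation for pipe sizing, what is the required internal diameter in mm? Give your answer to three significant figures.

Swamee-Jain (Type III): D = 0.66·[ε^1.25·(LQ²/(gh_f))^4.75 + ν·Q^9.4·(L/(gh_f))^5.2]^0.04
LQ²/(gh_f) = 0.01232; L/(gh_f) = 17.28
Term 1 = ε^1.25·(…)^4.75 = 3.45×10^-16; Term 2 = ν·Q^9.4·(…)^5.2 = 6.74×10^-15
D = 0.66·(3.45×10^-16 + 6.74×10^-15)^0.04 = 0.1793 m = 179 mm
Check: V = 1.06 m/s, Re = 1.24×10^5, f = 0.01738, h_f = 13.2 m ≈ 14.1 m ✓

D ≈ 179 mm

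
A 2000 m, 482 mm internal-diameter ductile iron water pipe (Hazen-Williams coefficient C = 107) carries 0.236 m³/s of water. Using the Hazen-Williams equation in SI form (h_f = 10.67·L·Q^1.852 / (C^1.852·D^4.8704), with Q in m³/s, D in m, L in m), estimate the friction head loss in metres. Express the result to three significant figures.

h_f ≈ 8.98 m

h_f = 10.67·2000·0.236^1.852 / (107^1.852·0.482^4.8704) = 8.976 m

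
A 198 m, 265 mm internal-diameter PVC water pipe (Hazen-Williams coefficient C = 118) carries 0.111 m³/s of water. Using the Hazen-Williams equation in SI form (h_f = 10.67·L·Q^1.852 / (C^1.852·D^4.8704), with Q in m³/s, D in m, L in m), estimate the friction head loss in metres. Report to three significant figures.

h_f ≈ 3.38 m

h_f = 10.67·198·0.111^1.852 / (118^1.852·0.265^4.8704) = 3.378 m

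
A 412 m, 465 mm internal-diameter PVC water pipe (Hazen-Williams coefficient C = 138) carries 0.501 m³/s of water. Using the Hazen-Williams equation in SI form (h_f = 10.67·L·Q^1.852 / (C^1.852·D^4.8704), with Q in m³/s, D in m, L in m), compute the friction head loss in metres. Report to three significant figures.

h_f ≈ 5.54 m

h_f = 10.67·412·0.501^1.852 / (138^1.852·0.465^4.8704) = 5.543 m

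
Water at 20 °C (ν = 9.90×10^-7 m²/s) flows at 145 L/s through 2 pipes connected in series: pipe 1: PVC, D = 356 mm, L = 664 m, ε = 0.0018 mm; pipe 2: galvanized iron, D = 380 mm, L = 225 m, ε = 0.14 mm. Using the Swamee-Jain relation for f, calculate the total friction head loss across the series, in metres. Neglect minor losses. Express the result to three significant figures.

Pipe 1: V = 1.457 m/s, Re = 5.24×10^5, ε/D = 5.06×10^-6, f = 0.01307, h_1 = f(L/D)V²/2g = 2.636 m
Pipe 2: V = 1.279 m/s, Re = 4.91×10^5, ε/D = 3.68×10^-4, f = 0.01691, h_2 = f(L/D)V²/2g = 0.8343 m
Series → Q common, losses add: H = Σh = 3.470 m

H ≈ 3.47 m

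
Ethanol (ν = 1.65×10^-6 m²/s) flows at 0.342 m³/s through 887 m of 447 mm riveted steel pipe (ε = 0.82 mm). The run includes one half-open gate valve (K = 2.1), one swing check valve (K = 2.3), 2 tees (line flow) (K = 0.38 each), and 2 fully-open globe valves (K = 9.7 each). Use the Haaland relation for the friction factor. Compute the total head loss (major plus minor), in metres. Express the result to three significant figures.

V = 4Q/(πD²) = 2.179 m/s; V²/2g = 0.2421 m
Re = 5.90×10^5, ε/D = 0.00183 → f = 0.02323 (Haaland)
Major: h_f = f(L/D)·V²/2g = 0.02323·1984·0.2421 = 11.16 m
Minor: ΣK = 24.6; h_m = ΣK·V²/2g = 5.945 m
Total H_L = 11.16 + 5.945 = 17.10 m

H_L ≈ 17.1 m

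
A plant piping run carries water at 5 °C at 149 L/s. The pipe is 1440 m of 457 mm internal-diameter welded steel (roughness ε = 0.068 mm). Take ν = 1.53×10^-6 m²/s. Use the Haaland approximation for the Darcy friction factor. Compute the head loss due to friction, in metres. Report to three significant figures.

V = 4Q/(πD²) = 4·0.149/(π·0.457²) = 0.9084 m/s
Re = VD/ν = 0.9084·0.457/1.53×10^-6 = 2.71×10^5 → turbulent
ε/D = 0.068/457 = 1.49×10^-4
Haaland: f = 0.01585
h_f = f(L/D)V²/(2g) = 0.01585·(1440/0.457)·0.9084²/(2·9.81) = 2.100 m

h_f ≈ 2.10 m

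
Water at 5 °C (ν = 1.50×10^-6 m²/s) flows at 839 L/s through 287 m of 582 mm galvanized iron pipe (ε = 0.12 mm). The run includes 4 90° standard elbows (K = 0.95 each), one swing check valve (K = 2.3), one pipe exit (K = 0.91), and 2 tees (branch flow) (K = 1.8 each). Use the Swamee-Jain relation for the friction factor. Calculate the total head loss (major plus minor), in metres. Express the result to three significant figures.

V = 4Q/(πD²) = 3.154 m/s; V²/2g = 0.5069 m
Re = 1.22×10^6, ε/D = 2.06×10^-4 → f = 0.01468 (Swamee-Jain)
Major: h_f = f(L/D)·V²/2g = 0.01468·493.1·0.5069 = 3.671 m
Minor: ΣK = 10.6; h_m = ΣK·V²/2g = 5.379 m
Total H_L = 3.671 + 5.379 = 9.049 m

H_L ≈ 9.05 m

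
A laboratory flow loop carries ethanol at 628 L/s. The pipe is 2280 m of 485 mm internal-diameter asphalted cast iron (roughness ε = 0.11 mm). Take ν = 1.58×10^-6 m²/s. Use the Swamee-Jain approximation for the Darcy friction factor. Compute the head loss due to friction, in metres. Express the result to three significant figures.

V = 4Q/(πD²) = 4·0.628/(π·0.485²) = 3.399 m/s
Re = VD/ν = 3.399·0.485/1.58×10^-6 = 1.04×10^6 → turbulent
ε/D = 0.11/485 = 2.27×10^-4
Swamee-Jain: f = 0.01502
h_f = f(L/D)V²/(2g) = 0.01502·(2280/0.485)·3.399²/(2·9.81) = 41.59 m

h_f ≈ 41.6 m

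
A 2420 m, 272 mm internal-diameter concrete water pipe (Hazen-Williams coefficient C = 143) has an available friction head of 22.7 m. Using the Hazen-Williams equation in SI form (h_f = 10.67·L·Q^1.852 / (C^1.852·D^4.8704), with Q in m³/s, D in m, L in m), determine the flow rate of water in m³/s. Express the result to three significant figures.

Q ≈ 0.104 m³/s

Rearranging: Q = [h_f·C^1.852·D^4.8704 / (10.67·L)]^(1/1.852)
Q = [22.7·143^1.852·0.272^4.8704 / (10.67·2420)]^0.540 = 0.1043 m³/s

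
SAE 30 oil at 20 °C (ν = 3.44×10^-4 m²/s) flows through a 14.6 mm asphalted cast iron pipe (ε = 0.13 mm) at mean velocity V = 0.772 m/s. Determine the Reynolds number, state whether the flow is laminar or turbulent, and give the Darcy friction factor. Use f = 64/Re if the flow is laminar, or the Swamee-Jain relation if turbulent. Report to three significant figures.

Re ≈ 32.8; laminar; f = 64/Re ≈ 1.95

Re = VD/ν = 0.7720·0.0146/3.44×10^-4 = 32.8
Re < 2300 → laminar → f = 64/Re = 1.953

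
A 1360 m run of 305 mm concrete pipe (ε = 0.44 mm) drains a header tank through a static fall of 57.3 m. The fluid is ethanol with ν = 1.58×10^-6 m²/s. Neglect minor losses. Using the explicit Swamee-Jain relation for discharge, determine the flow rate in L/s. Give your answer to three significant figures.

Q ≈ 248 L/s

Swamee-Jain (Type II): Q = -0.965·√(gD⁵h_f/L)·ln[ε/(3.7D) + √(3.17ν²L/(gD³h_f))]
√(gD⁵h_f/L) = √(9.81·0.305⁵·57.3/1360) = 0.03303
ε/(3.7D) = 3.90×10^-4; √(3.17ν²L/(gD³h_f)) = 2.60×10^-5
Q = -0.965·0.03303·ln(4.159×10^-4) = 0.2481 m³/s
Check: V = 3.40 m/s, Re = 6.56×10^5, f = 0.02197, h_f = 57.6 m ≈ 57.3 m ✓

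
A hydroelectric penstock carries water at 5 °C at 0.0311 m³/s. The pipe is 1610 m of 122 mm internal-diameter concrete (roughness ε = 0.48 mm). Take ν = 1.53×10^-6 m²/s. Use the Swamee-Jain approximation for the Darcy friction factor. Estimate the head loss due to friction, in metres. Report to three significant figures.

V = 4Q/(πD²) = 4·0.0311/(π·0.122²) = 2.660 m/s
Re = VD/ν = 2.660·0.122/1.53×10^-6 = 2.12×10^5 → turbulent
ε/D = 0.48/122 = 0.00393
Swamee-Jain: f = 0.02898
h_f = f(L/D)V²/(2g) = 0.02898·(1610/0.122)·2.660²/(2·9.81) = 138.0 m

h_f ≈ 138 m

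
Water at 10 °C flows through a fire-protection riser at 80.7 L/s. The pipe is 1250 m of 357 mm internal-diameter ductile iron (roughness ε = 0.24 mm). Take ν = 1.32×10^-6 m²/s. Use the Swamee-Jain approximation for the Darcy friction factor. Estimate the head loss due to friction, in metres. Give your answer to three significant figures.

h_f ≈ 2.28 m

V = 4Q/(πD²) = 4·0.0807/(π·0.357²) = 0.8062 m/s
Re = VD/ν = 0.8062·0.357/1.32×10^-6 = 2.18×10^5 → turbulent
ε/D = 0.24/357 = 6.72×10^-4
Swamee-Jain: f = 0.01966
h_f = f(L/D)V²/(2g) = 0.01966·(1250/0.357)·0.8062²/(2·9.81) = 2.281 m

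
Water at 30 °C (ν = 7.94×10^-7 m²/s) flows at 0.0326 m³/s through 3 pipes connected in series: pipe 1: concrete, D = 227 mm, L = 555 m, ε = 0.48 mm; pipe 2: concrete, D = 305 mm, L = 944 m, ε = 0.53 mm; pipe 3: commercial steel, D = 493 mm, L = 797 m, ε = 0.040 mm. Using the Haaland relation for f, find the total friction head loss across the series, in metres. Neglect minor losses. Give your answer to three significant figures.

H ≈ 2.76 m

Pipe 1: V = 0.8055 m/s, Re = 2.30×10^5, ε/D = 0.00211, f = 0.02448, h_1 = f(L/D)V²/2g = 1.979 m
Pipe 2: V = 0.4462 m/s, Re = 1.71×10^5, ε/D = 0.00174, f = 0.02361, h_2 = f(L/D)V²/2g = 0.7416 m
Pipe 3: V = 0.1708 m/s, Re = 1.06×10^5, ε/D = 8.11×10^-5, f = 0.01797, h_3 = f(L/D)V²/2g = 0.04319 m
Series → Q common, losses add: H = Σh = 2.764 m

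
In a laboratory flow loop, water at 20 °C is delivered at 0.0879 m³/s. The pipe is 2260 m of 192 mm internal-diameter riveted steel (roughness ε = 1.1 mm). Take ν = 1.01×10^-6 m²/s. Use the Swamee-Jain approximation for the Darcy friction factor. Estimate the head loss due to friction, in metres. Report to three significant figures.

V = 4Q/(πD²) = 4·0.0879/(π·0.192²) = 3.036 m/s
Re = VD/ν = 3.036·0.192/1.01×10^-6 = 5.77×10^5 → turbulent
ε/D = 1.1/192 = 0.00573
Swamee-Jain: f = 0.03189
h_f = f(L/D)V²/(2g) = 0.03189·(2260/0.192)·3.036²/(2·9.81) = 176.4 m

h_f ≈ 176 m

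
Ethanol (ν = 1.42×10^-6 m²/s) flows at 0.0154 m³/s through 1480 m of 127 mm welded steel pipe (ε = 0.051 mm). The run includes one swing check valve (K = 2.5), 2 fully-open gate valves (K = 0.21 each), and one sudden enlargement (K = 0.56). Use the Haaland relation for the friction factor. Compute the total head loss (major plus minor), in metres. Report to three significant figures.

V = 4Q/(πD²) = 1.216 m/s; V²/2g = 0.07533 m
Re = 1.09×10^5, ε/D = 4.02×10^-4 → f = 0.01942 (Haaland)
Major: h_f = f(L/D)·V²/2g = 0.01942·11654·0.07533 = 17.05 m
Minor: ΣK = 3.48; h_m = ΣK·V²/2g = 0.2621 m
Total H_L = 17.05 + 0.2621 = 17.31 m

H_L ≈ 17.3 m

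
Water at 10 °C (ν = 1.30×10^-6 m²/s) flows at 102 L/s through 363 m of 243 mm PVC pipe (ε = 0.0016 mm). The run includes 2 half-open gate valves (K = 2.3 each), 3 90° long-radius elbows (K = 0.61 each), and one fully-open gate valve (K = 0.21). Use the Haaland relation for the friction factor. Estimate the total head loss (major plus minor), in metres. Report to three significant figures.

H_L ≈ 6.64 m

V = 4Q/(πD²) = 2.199 m/s; V²/2g = 0.2465 m
Re = 4.11×10^5, ε/D = 6.58×10^-6 → f = 0.01360 (Haaland)
Major: h_f = f(L/D)·V²/2g = 0.01360·1494·0.2465 = 5.007 m
Minor: ΣK = 6.64; h_m = ΣK·V²/2g = 1.637 m
Total H_L = 5.007 + 1.637 = 6.644 m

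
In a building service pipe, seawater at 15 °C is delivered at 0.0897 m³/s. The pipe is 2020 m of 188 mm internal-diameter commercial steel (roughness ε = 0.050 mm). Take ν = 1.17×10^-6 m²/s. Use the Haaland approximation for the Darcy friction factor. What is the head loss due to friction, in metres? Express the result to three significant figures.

h_f ≈ 90.5 m

V = 4Q/(πD²) = 4·0.0897/(π·0.188²) = 3.231 m/s
Re = VD/ν = 3.231·0.188/1.17×10^-6 = 5.19×10^5 → turbulent
ε/D = 0.050/188 = 2.66×10^-4
Haaland: f = 0.01583
h_f = f(L/D)V²/(2g) = 0.01583·(2020/0.188)·3.231²/(2·9.81) = 90.54 m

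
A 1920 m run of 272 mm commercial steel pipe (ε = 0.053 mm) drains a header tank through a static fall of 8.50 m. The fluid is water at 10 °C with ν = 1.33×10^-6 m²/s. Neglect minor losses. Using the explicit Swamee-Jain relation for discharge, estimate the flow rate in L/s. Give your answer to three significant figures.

Q ≈ 69.3 L/s

Swamee-Jain (Type II): Q = -0.965·√(gD⁵h_f/L)·ln[ε/(3.7D) + √(3.17ν²L/(gD³h_f))]
√(gD⁵h_f/L) = √(9.81·0.272⁵·8.50/1920) = 0.008041
ε/(3.7D) = 5.27×10^-5; √(3.17ν²L/(gD³h_f)) = 8.01×10^-5
Q = -0.965·0.008041·ln(1.328×10^-4) = 0.06927 m³/s
Check: V = 1.19 m/s, Re = 2.44×10^5, f = 0.01667, h_f = 8.52 m ≈ 8.50 m ✓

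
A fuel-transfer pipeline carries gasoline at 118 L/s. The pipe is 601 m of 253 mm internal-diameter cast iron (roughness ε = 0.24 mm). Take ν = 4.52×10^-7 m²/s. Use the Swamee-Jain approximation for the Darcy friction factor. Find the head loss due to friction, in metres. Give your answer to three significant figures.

V = 4Q/(πD²) = 4·0.118/(π·0.253²) = 2.347 m/s
Re = VD/ν = 2.347·0.253/4.52×10^-7 = 1.31×10^6 → turbulent
ε/D = 0.24/253 = 9.49×10^-4
Swamee-Jain: f = 0.01971
h_f = f(L/D)V²/(2g) = 0.01971·(601/0.253)·2.347²/(2·9.81) = 13.14 m

h_f ≈ 13.1 m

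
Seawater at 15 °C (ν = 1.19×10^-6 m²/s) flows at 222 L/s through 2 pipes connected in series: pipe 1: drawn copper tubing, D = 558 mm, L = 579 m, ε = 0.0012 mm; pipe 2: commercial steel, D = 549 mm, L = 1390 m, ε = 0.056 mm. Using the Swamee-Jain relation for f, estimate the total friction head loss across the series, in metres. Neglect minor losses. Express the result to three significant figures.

Pipe 1: V = 0.9078 m/s, Re = 4.26×10^5, ε/D = 2.15×10^-6, f = 0.01351, h_1 = f(L/D)V²/2g = 0.5887 m
Pipe 2: V = 0.9378 m/s, Re = 4.33×10^5, ε/D = 1.02×10^-4, f = 0.01474, h_2 = f(L/D)V²/2g = 1.673 m
Series → Q common, losses add: H = Σh = 2.262 m

H ≈ 2.26 m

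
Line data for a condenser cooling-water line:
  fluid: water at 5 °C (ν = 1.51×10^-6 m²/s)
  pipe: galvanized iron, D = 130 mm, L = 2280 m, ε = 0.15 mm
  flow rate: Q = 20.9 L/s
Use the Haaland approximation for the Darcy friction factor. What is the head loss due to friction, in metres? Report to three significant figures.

h_f ≈ 48.7 m

V = 4Q/(πD²) = 4·0.0209/(π·0.130²) = 1.575 m/s
Re = VD/ν = 1.575·0.130/1.51×10^-6 = 1.36×10^5 → turbulent
ε/D = 0.15/130 = 0.00115
Haaland: f = 0.02199
h_f = f(L/D)V²/(2g) = 0.02199·(2280/0.130)·1.575²/(2·9.81) = 48.73 m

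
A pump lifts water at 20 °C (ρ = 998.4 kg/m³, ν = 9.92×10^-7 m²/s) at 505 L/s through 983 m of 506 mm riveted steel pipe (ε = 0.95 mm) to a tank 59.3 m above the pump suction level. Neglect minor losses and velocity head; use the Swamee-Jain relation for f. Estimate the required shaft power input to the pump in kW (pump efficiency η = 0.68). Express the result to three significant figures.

V = 4Q/(πD²) = 2.511 m/s; Re = 1.28×10^6; ε/D = 0.00188; f = 0.02325
h_f = f(L/D)V²/2g = 14.52 m
Total head H = z + h_f = 59.3 + 14.52 = 73.82 m
P_hyd = ρgQH = 998.4·9.81·0.505·73.82 = 365.1 kW
P_shaft = P_hyd/η = 365.1/0.68 = 536.9 kW

P_shaft ≈ 537 kW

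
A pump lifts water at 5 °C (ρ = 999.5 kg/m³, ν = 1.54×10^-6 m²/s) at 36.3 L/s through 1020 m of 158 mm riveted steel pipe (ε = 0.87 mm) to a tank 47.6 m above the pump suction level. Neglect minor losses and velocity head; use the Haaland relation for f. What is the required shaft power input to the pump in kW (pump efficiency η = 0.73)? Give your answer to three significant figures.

P_shaft ≈ 40.7 kW

V = 4Q/(πD²) = 1.851 m/s; Re = 1.90×10^5; ε/D = 0.00551; f = 0.03176
h_f = f(L/D)V²/2g = 35.82 m
Total head H = z + h_f = 47.6 + 35.82 = 83.42 m
P_hyd = ρgQH = 999.5·9.81·0.0363·83.42 = 29.69 kW
P_shaft = P_hyd/η = 29.69/0.73 = 40.68 kW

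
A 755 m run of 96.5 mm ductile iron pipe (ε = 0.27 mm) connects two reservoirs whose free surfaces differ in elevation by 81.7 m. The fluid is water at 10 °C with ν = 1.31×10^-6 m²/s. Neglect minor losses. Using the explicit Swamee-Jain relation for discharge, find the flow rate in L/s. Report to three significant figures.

Swamee-Jain (Type II): Q = -0.965·√(gD⁵h_f/L)·ln[ε/(3.7D) + √(3.17ν²L/(gD³h_f))]
√(gD⁵h_f/L) = √(9.81·0.0965⁵·81.7/755) = 0.002981
ε/(3.7D) = 7.56×10^-4; √(3.17ν²L/(gD³h_f)) = 7.55×10^-5
Q = -0.965·0.002981·ln(8.317×10^-4) = 0.02040 m³/s
Check: V = 2.79 m/s, Re = 2.05×10^5, f = 0.02653, h_f = 82.3 m ≈ 81.7 m ✓

Q ≈ 20.4 L/s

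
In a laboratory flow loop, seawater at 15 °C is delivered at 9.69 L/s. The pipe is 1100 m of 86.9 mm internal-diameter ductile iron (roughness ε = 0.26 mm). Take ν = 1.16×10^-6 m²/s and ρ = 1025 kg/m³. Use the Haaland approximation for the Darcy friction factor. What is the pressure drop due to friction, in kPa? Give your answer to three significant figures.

V = 4Q/(πD²) = 4·0.00969/(π·0.0869²) = 1.634 m/s
Re = VD/ν = 1.634·0.0869/1.16×10^-6 = 1.22×10^5 → turbulent
ε/D = 0.26/86.9 = 0.00299
Haaland: f = 0.02716
h_f = f(L/D)V²/(2g) = 0.02716·(1100/0.0869)·1.634²/(2·9.81) = 46.78 m
Δp = ρg·h_f = 1025·9.81·46.78 = 470.4 kPa

Δp ≈ 470 kPa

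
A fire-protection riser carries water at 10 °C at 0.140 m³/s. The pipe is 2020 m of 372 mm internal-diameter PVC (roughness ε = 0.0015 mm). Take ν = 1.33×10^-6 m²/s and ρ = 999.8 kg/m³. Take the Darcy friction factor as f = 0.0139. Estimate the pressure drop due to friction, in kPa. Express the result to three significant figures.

V = 4Q/(πD²) = 4·0.140/(π·0.372²) = 1.288 m/s
h_f = f(L/D)V²/(2g) = 0.01390·(2020/0.372)·1.288²/(2·9.81) = 6.383 m
Δp = ρg·h_f = 999.8·9.81·6.383 = 62.61 kPa

Δp ≈ 62.6 kPa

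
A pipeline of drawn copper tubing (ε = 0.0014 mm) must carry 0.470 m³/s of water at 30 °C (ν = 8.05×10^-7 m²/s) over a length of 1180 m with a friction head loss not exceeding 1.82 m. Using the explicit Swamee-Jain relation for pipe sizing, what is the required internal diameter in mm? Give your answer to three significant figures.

D ≈ 678 mm

Swamee-Jain (Type III): D = 0.66·[ε^1.25·(LQ²/(gh_f))^4.75 + ν·Q^9.4·(L/(gh_f))^5.2]^0.04
LQ²/(gh_f) = 14.60; L/(gh_f) = 66.09
Term 1 = ε^1.25·(…)^4.75 = 0.0163; Term 2 = ν·Q^9.4·(…)^5.2 = 1.94
D = 0.66·(0.0163 + 1.94)^0.04 = 0.6780 m = 678 mm
Check: V = 1.30 m/s, Re = 1.10×10^6, f = 0.01148, h_f = 1.73 m ≈ 1.82 m ✓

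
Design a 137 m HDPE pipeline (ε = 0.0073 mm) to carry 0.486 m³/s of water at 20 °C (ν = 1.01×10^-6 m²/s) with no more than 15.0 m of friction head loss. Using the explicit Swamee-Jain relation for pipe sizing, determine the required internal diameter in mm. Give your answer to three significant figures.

Swamee-Jain (Type III): D = 0.66·[ε^1.25·(LQ²/(gh_f))^4.75 + ν·Q^9.4·(L/(gh_f))^5.2]^0.04
LQ²/(gh_f) = 0.2199; L/(gh_f) = 0.9310
Term 1 = ε^1.25·(…)^4.75 = 2.85×10^-10; Term 2 = ν·Q^9.4·(…)^5.2 = 7.89×10^-10
D = 0.66·(2.85×10^-10 + 7.89×10^-10)^0.04 = 0.2889 m = 289 mm
Check: V = 7.41 m/s, Re = 2.12×10^6, f = 0.01115, h_f = 14.8 m ≈ 15.0 m ✓

D ≈ 289 mm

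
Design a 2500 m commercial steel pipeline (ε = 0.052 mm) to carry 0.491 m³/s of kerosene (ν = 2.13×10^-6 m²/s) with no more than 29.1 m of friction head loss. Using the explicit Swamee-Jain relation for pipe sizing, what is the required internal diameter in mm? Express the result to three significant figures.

Swamee-Jain (Type III): D = 0.66·[ε^1.25·(LQ²/(gh_f))^4.75 + ν·Q^9.4·(L/(gh_f))^5.2]^0.04
LQ²/(gh_f) = 2.111; L/(gh_f) = 8.757
Term 1 = ε^1.25·(…)^4.75 = 1.54×10^-4; Term 2 = ν·Q^9.4·(…)^5.2 = 2.11×10^-4
D = 0.66·(1.54×10^-4 + 2.11×10^-4)^0.04 = 0.4809 m = 481 mm
Check: V = 2.70 m/s, Re = 6.10×10^5, f = 0.01425, h_f = 27.6 m ≈ 29.1 m ✓

D ≈ 481 mm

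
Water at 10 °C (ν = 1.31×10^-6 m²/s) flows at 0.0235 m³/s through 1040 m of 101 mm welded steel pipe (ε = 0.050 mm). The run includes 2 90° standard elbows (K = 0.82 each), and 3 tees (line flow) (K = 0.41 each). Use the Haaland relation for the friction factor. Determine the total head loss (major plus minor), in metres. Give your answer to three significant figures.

H_L ≈ 84.4 m

V = 4Q/(πD²) = 2.933 m/s; V²/2g = 0.4385 m
Re = 2.26×10^5, ε/D = 4.95×10^-4 → f = 0.01842 (Haaland)
Major: h_f = f(L/D)·V²/2g = 0.01842·10297·0.4385 = 83.18 m
Minor: ΣK = 2.87; h_m = ΣK·V²/2g = 1.259 m
Total H_L = 83.18 + 1.259 = 84.43 m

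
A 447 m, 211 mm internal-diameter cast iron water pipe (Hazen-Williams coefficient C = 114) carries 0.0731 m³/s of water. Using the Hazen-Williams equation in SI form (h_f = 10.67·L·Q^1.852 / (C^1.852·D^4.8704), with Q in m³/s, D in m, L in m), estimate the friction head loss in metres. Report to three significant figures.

h_f ≈ 11.4 m

h_f = 10.67·447·0.0731^1.852 / (114^1.852·0.211^4.8704) = 11.38 m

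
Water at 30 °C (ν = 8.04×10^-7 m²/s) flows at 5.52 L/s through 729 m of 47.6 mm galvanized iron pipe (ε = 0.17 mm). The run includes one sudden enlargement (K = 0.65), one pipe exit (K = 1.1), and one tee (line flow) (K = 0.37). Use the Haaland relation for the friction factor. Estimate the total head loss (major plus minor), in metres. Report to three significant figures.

V = 4Q/(πD²) = 3.102 m/s; V²/2g = 0.4904 m
Re = 1.84×10^5, ε/D = 0.00357 → f = 0.02813 (Haaland)
Major: h_f = f(L/D)·V²/2g = 0.02813·15315·0.4904 = 211.3 m
Minor: ΣK = 2.12; h_m = ΣK·V²/2g = 1.040 m
Total H_L = 211.3 + 1.040 = 212.3 m

H_L ≈ 212 m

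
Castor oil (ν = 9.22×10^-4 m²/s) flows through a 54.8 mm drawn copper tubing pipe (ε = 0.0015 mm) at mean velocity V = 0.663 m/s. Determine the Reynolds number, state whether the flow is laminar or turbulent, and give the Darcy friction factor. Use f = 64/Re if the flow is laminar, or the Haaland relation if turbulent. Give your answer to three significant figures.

Re = VD/ν = 0.6630·0.0548/9.22×10^-4 = 39.4
Re < 2300 → laminar → f = 64/Re = 1.624

Re ≈ 39.4; laminar; f = 64/Re ≈ 1.62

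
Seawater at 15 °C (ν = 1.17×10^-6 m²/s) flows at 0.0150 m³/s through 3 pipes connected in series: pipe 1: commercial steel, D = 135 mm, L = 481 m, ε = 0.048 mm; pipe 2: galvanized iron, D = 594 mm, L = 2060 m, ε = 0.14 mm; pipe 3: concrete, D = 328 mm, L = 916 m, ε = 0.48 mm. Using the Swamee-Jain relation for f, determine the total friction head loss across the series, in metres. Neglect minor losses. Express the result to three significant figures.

Pipe 1: V = 1.048 m/s, Re = 1.21×10^5, ε/D = 3.56×10^-4, f = 0.01925, h_1 = f(L/D)V²/2g = 3.839 m
Pipe 2: V = 0.05413 m/s, Re = 2.75×10^4, ε/D = 2.36×10^-4, f = 0.02455, h_2 = f(L/D)V²/2g = 0.01272 m
Pipe 3: V = 0.1775 m/s, Re = 4.98×10^4, ε/D = 0.00146, f = 0.02546, h_3 = f(L/D)V²/2g = 0.1142 m
Series → Q common, losses add: H = Σh = 3.966 m

H ≈ 3.97 m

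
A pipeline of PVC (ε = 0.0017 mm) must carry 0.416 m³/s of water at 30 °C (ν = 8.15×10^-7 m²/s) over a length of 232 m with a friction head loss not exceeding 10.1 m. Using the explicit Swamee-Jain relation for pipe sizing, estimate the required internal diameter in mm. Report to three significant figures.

D ≈ 324 mm

Swamee-Jain (Type III): D = 0.66·[ε^1.25·(LQ²/(gh_f))^4.75 + ν·Q^9.4·(L/(gh_f))^5.2]^0.04
LQ²/(gh_f) = 0.4052; L/(gh_f) = 2.342
Term 1 = ε^1.25·(…)^4.75 = 8.41×10^-10; Term 2 = ν·Q^9.4·(…)^5.2 = 1.79×10^-8
D = 0.66·(8.41×10^-10 + 1.79×10^-8)^0.04 = 0.3239 m = 324 mm
Check: V = 5.05 m/s, Re = 2.01×10^6, f = 0.01056, h_f = 9.83 m ≈ 10.1 m ✓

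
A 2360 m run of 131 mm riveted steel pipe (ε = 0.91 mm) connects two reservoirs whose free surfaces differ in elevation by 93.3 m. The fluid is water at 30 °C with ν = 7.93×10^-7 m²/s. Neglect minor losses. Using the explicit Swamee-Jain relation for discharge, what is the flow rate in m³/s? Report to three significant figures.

Swamee-Jain (Type II): Q = -0.965·√(gD⁵h_f/L)·ln[ε/(3.7D) + √(3.17ν²L/(gD³h_f))]
√(gD⁵h_f/L) = √(9.81·0.131⁵·93.3/2360) = 0.003868
ε/(3.7D) = 0.00188; √(3.17ν²L/(gD³h_f)) = 4.78×10^-5
Q = -0.965·0.003868·ln(0.001925) = 0.02334 m³/s
Check: V = 1.73 m/s, Re = 2.86×10^5, f = 0.03403, h_f = 93.7 m ≈ 93.3 m ✓

Q ≈ 0.0233 m³/s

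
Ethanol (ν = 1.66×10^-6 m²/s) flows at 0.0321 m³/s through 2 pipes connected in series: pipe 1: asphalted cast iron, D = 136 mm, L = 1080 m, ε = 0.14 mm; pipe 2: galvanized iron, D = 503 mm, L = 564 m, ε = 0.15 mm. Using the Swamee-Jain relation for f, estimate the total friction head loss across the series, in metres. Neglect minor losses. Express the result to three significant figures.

H ≈ 42.4 m

Pipe 1: V = 2.210 m/s, Re = 1.81×10^5, ε/D = 0.00103, f = 0.02144, h_1 = f(L/D)V²/2g = 42.37 m
Pipe 2: V = 0.1615 m/s, Re = 4.89×10^4, ε/D = 2.98×10^-4, f = 0.02200, h_2 = f(L/D)V²/2g = 0.03281 m
Series → Q common, losses add: H = Σh = 42.40 m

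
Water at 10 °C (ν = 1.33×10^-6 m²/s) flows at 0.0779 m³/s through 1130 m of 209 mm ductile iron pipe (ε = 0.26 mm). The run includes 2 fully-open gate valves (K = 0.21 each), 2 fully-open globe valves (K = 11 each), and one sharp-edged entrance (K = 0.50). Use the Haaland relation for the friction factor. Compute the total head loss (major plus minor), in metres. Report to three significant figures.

H_L ≈ 36.4 m

V = 4Q/(πD²) = 2.271 m/s; V²/2g = 0.2628 m
Re = 3.57×10^5, ε/D = 0.00124 → f = 0.02138 (Haaland)
Major: h_f = f(L/D)·V²/2g = 0.02138·5407·0.2628 = 30.38 m
Minor: ΣK = 22.9; h_m = ΣK·V²/2g = 6.023 m
Total H_L = 30.38 + 6.023 = 36.41 m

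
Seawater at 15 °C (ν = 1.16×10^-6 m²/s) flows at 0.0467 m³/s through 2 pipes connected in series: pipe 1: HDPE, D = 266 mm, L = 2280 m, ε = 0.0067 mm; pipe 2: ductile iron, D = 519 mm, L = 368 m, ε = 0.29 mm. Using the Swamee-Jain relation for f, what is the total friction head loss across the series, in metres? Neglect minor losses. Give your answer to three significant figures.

H ≈ 4.93 m

Pipe 1: V = 0.8404 m/s, Re = 1.93×10^5, ε/D = 2.52×10^-5, f = 0.01587, h_1 = f(L/D)V²/2g = 4.896 m
Pipe 2: V = 0.2207 m/s, Re = 9.88×10^4, ε/D = 5.59×10^-4, f = 0.02070, h_2 = f(L/D)V²/2g = 0.03645 m
Series → Q common, losses add: H = Σh = 4.933 m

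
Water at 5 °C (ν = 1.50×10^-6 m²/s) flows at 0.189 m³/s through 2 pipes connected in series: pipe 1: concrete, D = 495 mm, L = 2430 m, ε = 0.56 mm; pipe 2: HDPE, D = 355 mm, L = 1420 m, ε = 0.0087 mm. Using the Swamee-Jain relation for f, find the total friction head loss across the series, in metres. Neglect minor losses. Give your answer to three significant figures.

Pipe 1: V = 0.9821 m/s, Re = 3.24×10^5, ε/D = 0.00113, f = 0.02121, h_1 = f(L/D)V²/2g = 5.119 m
Pipe 2: V = 1.909 m/s, Re = 4.52×10^5, ε/D = 2.45×10^-5, f = 0.01369, h_2 = f(L/D)V²/2g = 10.18 m
Series → Q common, losses add: H = Σh = 15.30 m

H ≈ 15.3 m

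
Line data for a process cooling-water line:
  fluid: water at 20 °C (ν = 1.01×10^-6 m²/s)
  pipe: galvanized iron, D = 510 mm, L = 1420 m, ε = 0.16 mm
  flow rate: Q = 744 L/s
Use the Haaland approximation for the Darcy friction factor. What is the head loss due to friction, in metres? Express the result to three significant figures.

V = 4Q/(πD²) = 4·0.744/(π·0.510²) = 3.642 m/s
Re = VD/ν = 3.642·0.510/1.01×10^-6 = 1.84×10^6 → turbulent
ε/D = 0.16/510 = 3.14×10^-4
Haaland: f = 0.01546
h_f = f(L/D)V²/(2g) = 0.01546·(1420/0.510)·3.642²/(2·9.81) = 29.09 m

h_f ≈ 29.1 m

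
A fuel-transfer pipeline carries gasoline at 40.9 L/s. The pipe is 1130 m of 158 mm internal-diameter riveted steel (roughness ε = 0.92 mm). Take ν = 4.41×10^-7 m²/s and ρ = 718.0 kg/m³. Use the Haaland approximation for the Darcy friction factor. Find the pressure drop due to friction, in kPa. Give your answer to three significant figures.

Δp ≈ 357 kPa

V = 4Q/(πD²) = 4·0.0409/(π·0.158²) = 2.086 m/s
Re = VD/ν = 2.086·0.158/4.41×10^-7 = 7.47×10^5 → turbulent
ε/D = 0.92/158 = 0.00582
Haaland: f = 0.03199
h_f = f(L/D)V²/(2g) = 0.03199·(1130/0.158)·2.086²/(2·9.81) = 50.74 m
Δp = ρg·h_f = 718.0·9.81·50.74 = 357.4 kPa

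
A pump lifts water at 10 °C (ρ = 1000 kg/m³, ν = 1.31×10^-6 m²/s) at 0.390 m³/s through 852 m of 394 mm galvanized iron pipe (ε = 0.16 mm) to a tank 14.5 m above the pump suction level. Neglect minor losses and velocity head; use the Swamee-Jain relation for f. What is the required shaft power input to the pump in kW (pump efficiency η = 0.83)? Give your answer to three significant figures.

P_shaft ≈ 153 kW

V = 4Q/(πD²) = 3.199 m/s; Re = 9.62×10^5; ε/D = 4.06×10^-4; f = 0.01665
h_f = f(L/D)V²/2g = 18.78 m
Total head H = z + h_f = 14.5 + 18.78 = 33.28 m
P_hyd = ρgQH = 1000·9.81·0.390·33.28 = 127.3 kW
P_shaft = P_hyd/η = 127.3/0.83 = 153.4 kW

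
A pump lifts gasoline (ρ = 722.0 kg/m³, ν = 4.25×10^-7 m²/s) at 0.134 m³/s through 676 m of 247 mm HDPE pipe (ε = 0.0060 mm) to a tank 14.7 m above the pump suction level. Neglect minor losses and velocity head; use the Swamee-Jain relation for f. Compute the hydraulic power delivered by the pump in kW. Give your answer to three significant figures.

P_hyd ≈ 25.8 kW

V = 4Q/(πD²) = 2.797 m/s; Re = 1.63×10^6; ε/D = 2.43×10^-5; f = 0.01146
h_f = f(L/D)V²/2g = 12.50 m
Total head H = z + h_f = 14.7 + 12.50 = 27.20 m
P_hyd = ρgQH = 722.0·9.81·0.134·27.20 = 25.81 kW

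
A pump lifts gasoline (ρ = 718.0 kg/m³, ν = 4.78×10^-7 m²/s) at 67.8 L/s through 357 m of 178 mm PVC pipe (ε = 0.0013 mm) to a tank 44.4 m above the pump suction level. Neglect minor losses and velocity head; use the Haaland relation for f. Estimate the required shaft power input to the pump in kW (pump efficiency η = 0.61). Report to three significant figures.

V = 4Q/(πD²) = 2.725 m/s; Re = 1.01×10^6; ε/D = 7.30×10^-6; f = 0.01169
h_f = f(L/D)V²/2g = 8.869 m
Total head H = z + h_f = 44.4 + 8.869 = 53.27 m
P_hyd = ρgQH = 718.0·9.81·0.0678·53.27 = 25.44 kW
P_shaft = P_hyd/η = 25.44/0.61 = 41.70 kW

P_shaft ≈ 41.7 kW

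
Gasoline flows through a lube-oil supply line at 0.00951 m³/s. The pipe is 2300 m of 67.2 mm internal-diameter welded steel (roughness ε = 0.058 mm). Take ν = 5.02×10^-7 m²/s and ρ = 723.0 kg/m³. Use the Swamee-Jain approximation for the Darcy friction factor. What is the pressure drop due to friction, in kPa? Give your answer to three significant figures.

V = 4Q/(πD²) = 4·0.00951/(π·0.0672²) = 2.681 m/s
Re = VD/ν = 2.681·0.0672/5.02×10^-7 = 3.59×10^5 → turbulent
ε/D = 0.058/67.2 = 8.63×10^-4
Swamee-Jain: f = 0.01999
h_f = f(L/D)V²/(2g) = 0.01999·(2300/0.0672)·2.681²/(2·9.81) = 250.7 m
Δp = ρg·h_f = 723.0·9.81·250.7 = 1778 kPa

Δp ≈ 1780 kPa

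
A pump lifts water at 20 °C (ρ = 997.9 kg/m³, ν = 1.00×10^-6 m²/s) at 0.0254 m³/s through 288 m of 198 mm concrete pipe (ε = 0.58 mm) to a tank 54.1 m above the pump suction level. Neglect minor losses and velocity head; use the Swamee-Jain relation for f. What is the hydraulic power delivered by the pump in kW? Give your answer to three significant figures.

P_hyd ≈ 13.8 kW

V = 4Q/(πD²) = 0.8249 m/s; Re = 1.63×10^5; ε/D = 0.00293; f = 0.02702
h_f = f(L/D)V²/2g = 1.363 m
Total head H = z + h_f = 54.1 + 1.363 = 55.46 m
P_hyd = ρgQH = 997.9·9.81·0.0254·55.46 = 13.79 kW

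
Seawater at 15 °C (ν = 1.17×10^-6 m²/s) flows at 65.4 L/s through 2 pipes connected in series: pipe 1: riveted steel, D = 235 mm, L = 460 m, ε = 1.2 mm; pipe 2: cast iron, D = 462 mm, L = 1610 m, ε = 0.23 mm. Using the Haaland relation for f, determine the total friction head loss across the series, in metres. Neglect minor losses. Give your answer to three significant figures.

H ≈ 7.53 m

Pipe 1: V = 1.508 m/s, Re = 3.03×10^5, ε/D = 0.00511, f = 0.03091, h_1 = f(L/D)V²/2g = 7.010 m
Pipe 2: V = 0.3901 m/s, Re = 1.54×10^5, ε/D = 4.98×10^-4, f = 0.01909, h_2 = f(L/D)V²/2g = 0.5160 m
Series → Q common, losses add: H = Σh = 7.526 m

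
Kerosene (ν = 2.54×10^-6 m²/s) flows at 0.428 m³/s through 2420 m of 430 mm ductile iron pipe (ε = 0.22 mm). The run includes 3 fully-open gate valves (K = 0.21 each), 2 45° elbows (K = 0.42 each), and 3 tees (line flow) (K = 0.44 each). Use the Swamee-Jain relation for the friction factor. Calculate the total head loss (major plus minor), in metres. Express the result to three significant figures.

H_L ≈ 45.7 m

V = 4Q/(πD²) = 2.947 m/s; V²/2g = 0.4427 m
Re = 4.99×10^5, ε/D = 5.12×10^-4 → f = 0.01785 (Swamee-Jain)
Major: h_f = f(L/D)·V²/2g = 0.01785·5628·0.4427 = 44.48 m
Minor: ΣK = 2.79; h_m = ΣK·V²/2g = 1.235 m
Total H_L = 44.48 + 1.235 = 45.71 m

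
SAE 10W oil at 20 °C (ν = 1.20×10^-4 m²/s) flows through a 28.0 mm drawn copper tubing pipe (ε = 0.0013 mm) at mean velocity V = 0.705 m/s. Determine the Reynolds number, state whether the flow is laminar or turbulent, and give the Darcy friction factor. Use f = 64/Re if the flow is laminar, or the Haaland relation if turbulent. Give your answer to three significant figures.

Re ≈ 164; laminar; f = 64/Re ≈ 0.389

Re = VD/ν = 0.7050·0.0280/1.20×10^-4 = 164
Re < 2300 → laminar → f = 64/Re = 0.3891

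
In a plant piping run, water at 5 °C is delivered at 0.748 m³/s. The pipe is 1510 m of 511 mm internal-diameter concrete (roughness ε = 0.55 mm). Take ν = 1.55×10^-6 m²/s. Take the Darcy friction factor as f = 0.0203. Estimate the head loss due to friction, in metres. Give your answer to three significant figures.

h_f ≈ 40.7 m

V = 4Q/(πD²) = 4·0.748/(π·0.511²) = 3.647 m/s
h_f = f(L/D)V²/(2g) = 0.02030·(1510/0.511)·3.647²/(2·9.81) = 40.67 m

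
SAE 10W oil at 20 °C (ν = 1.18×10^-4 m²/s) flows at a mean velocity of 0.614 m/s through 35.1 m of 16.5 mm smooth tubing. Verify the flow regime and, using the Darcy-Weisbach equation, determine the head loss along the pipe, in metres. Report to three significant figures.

h_f ≈ 30.5 m

Re = VD/ν = 0.614·0.01650/1.18×10^-4 = 85.9 → laminar (Re < 2300)
f = 64/Re = 0.7454
h_f = f(L/D)V²/(2g) = 0.7454·(35.1/0.01650)·0.614²/(2·9.81) = 30.47 m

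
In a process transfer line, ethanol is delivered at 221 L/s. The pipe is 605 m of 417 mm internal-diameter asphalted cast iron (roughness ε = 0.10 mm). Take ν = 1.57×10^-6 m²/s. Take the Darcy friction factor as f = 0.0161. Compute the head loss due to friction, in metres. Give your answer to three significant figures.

V = 4Q/(πD²) = 4·0.221/(π·0.417²) = 1.618 m/s
h_f = f(L/D)V²/(2g) = 0.01610·(605/0.417)·1.618²/(2·9.81) = 3.118 m

h_f ≈ 3.12 m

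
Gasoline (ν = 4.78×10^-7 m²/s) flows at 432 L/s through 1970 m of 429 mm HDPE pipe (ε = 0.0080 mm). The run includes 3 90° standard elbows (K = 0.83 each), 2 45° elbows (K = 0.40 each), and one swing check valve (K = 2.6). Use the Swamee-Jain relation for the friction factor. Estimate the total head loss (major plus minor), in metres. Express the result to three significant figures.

H_L ≈ 25.0 m

V = 4Q/(πD²) = 2.989 m/s; V²/2g = 0.4553 m
Re = 2.68×10^6, ε/D = 1.86×10^-5 → f = 0.01067 (Swamee-Jain)
Major: h_f = f(L/D)·V²/2g = 0.01067·4592·0.4553 = 22.31 m
Minor: ΣK = 5.89; h_m = ΣK·V²/2g = 2.681 m
Total H_L = 22.31 + 2.681 = 24.99 m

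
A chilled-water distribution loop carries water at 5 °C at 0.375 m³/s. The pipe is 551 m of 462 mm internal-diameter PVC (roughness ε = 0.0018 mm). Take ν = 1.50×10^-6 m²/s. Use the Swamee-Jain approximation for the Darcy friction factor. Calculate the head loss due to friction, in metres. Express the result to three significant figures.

V = 4Q/(πD²) = 4·0.375/(π·0.462²) = 2.237 m/s
Re = VD/ν = 2.237·0.462/1.50×10^-6 = 6.89×10^5 → turbulent
ε/D = 0.0018/462 = 3.90×10^-6
Swamee-Jain: f = 0.01245
h_f = f(L/D)V²/(2g) = 0.01245·(551/0.462)·2.237²/(2·9.81) = 3.787 m

h_f ≈ 3.79 m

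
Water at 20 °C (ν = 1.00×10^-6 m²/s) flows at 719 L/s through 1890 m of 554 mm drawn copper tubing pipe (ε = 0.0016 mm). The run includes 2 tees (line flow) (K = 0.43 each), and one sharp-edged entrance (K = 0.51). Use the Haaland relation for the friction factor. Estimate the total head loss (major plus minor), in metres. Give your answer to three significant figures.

V = 4Q/(πD²) = 2.983 m/s; V²/2g = 0.4535 m
Re = 1.65×10^6, ε/D = 2.89×10^-6 → f = 0.01073 (Haaland)
Major: h_f = f(L/D)·V²/2g = 0.01073·3412·0.4535 = 16.61 m
Minor: ΣK = 1.37; h_m = ΣK·V²/2g = 0.6212 m
Total H_L = 16.61 + 0.6212 = 17.23 m

H_L ≈ 17.2 m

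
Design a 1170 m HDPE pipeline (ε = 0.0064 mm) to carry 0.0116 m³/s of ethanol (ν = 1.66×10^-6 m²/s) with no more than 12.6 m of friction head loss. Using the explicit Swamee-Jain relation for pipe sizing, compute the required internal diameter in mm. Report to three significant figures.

Swamee-Jain (Type III): D = 0.66·[ε^1.25·(LQ²/(gh_f))^4.75 + ν·Q^9.4·(L/(gh_f))^5.2]^0.04
LQ²/(gh_f) = 0.001274; L/(gh_f) = 9.466
Term 1 = ε^1.25·(…)^4.75 = 5.71×10^-21; Term 2 = ν·Q^9.4·(…)^5.2 = 1.26×10^-19
D = 0.66·(5.71×10^-21 + 1.26×10^-19)^0.04 = 0.1160 m = 116 mm
Check: V = 1.10 m/s, Re = 7.67×10^4, f = 0.01918, h_f = 11.9 m ≈ 12.6 m ✓

D ≈ 116 mm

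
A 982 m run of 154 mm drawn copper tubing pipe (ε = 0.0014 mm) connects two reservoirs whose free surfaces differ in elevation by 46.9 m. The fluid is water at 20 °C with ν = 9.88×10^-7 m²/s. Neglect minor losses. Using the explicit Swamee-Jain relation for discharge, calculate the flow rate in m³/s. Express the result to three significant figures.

Swamee-Jain (Type II): Q = -0.965·√(gD⁵h_f/L)·ln[ε/(3.7D) + √(3.17ν²L/(gD³h_f))]
√(gD⁵h_f/L) = √(9.81·0.154⁵·46.9/982) = 0.006370
ε/(3.7D) = 2.46×10^-6; √(3.17ν²L/(gD³h_f)) = 4.25×10^-5
Q = -0.965·0.006370·ln(4.498×10^-5) = 0.06153 m³/s
Check: V = 3.30 m/s, Re = 5.15×10^5, f = 0.01317, h_f = 46.7 m ≈ 46.9 m ✓

Q ≈ 0.0615 m³/s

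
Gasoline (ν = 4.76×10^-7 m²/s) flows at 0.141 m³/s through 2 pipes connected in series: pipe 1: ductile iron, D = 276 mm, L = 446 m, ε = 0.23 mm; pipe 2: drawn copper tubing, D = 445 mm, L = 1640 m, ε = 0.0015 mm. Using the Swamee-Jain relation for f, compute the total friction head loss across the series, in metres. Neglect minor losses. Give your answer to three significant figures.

Pipe 1: V = 2.357 m/s, Re = 1.37×10^6, ε/D = 8.33×10^-4, f = 0.01913, h_1 = f(L/D)V²/2g = 8.750 m
Pipe 2: V = 0.9066 m/s, Re = 8.48×10^5, ε/D = 3.37×10^-6, f = 0.01201, h_2 = f(L/D)V²/2g = 1.855 m
Series → Q common, losses add: H = Σh = 10.60 m

H ≈ 10.6 m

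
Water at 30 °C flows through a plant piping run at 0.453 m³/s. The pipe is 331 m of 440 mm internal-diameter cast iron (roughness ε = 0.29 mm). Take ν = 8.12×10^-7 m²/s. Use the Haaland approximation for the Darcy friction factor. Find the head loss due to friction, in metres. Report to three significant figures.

h_f ≈ 6.14 m

V = 4Q/(πD²) = 4·0.453/(π·0.440²) = 2.979 m/s
Re = VD/ν = 2.979·0.440/8.12×10^-7 = 1.61×10^6 → turbulent
ε/D = 0.29/440 = 6.59×10^-4
Haaland: f = 0.01805
h_f = f(L/D)V²/(2g) = 0.01805·(331/0.440)·2.979²/(2·9.81) = 6.141 m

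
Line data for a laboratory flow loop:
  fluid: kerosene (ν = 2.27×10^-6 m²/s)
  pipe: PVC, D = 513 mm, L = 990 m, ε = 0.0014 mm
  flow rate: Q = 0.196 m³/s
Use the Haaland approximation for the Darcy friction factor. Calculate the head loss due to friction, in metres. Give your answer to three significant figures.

h_f ≈ 1.35 m

V = 4Q/(πD²) = 4·0.196/(π·0.513²) = 0.9483 m/s
Re = VD/ν = 0.9483·0.513/2.27×10^-6 = 2.14×10^5 → turbulent
ε/D = 0.0014/513 = 2.73×10^-6
Haaland: f = 0.01531
h_f = f(L/D)V²/(2g) = 0.01531·(990/0.513)·0.9483²/(2·9.81) = 1.354 m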